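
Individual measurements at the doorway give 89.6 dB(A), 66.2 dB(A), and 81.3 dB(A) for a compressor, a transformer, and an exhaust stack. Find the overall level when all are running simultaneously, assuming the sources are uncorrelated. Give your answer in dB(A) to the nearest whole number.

90 dB(A)

Incoherent sources combine by intensity addition: L_total = 10·log₁₀(Σ 10^(L_i/10)).
Σ 10^(L/10) = 10^(89.6/10) + 10^(66.2/10) + 10^(81.3/10) = 1.051e+09.
L_total = 10·log₁₀(1.051e+09) = 90.22 dB(A).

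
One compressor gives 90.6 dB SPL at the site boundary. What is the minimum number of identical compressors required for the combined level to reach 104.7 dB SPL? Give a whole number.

N identical sources give L₁ + 10·log₁₀ N, so require 10·log₁₀ N ≥ 104.7 − 90.6 = 14.1 dB.
N ≥ 10^(14.1/10) = 25.704, so N = 26.

26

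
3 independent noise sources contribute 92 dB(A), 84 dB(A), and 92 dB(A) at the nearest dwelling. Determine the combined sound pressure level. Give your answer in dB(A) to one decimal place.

95.3 dB(A)

For uncorrelated sources the intensities add, so convert each level to linear form, sum, and take 10·log₁₀ of the total.
Σ 10^(L/10) = 10^(92/10) + 10^(84/10) + 10^(92/10) = 3.421e+09.
L_total = 10·log₁₀(3.421e+09) = 95.34 dB(A).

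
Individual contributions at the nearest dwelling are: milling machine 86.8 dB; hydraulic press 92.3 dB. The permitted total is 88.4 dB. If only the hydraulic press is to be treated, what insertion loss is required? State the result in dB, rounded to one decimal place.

Fixed contribution from the other source: Σ 10^(L/10) = 10^(86.8/10) = 4.786e+08 (86.80 dB).
The limit corresponds to 10^(88.4/10) = 6.918e+08; subtracting the fixed part leaves 2.132e+08 for the hydraulic press, i.e. 83.29 dB.
So the hydraulic press must be reduced from 92.3 to 83.29 dB: IL = 9.01 dB.

9.0 dB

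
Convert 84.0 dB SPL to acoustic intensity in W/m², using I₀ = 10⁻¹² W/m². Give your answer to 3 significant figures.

L = 10·log₁₀(I/I₀) ⇒ I = I₀·10^(L/10) = 10⁻¹² × 10^8.40.

0.000251 W/m²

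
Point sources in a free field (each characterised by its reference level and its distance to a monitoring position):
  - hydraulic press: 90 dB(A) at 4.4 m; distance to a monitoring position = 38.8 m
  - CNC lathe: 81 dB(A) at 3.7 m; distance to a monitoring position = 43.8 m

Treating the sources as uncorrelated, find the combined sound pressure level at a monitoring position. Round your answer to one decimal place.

Propagate each source to the receiver with L = L_ref − 20·log₁₀(r/r_ref), then add intensities.
hydraulic press: 90 − 20·log₁₀(38.8/4.4) = 90 − 18.91 = 71.09 dB(A).
CNC lathe: 81 − 20·log₁₀(43.8/3.7) = 81 − 21.47 = 59.53 dB(A).
Σ 10^(L/10) = 1.376e+07 → L_total = 10·log₁₀(1.376e+07) = 71.39 dB(A).

71.4 dB(A)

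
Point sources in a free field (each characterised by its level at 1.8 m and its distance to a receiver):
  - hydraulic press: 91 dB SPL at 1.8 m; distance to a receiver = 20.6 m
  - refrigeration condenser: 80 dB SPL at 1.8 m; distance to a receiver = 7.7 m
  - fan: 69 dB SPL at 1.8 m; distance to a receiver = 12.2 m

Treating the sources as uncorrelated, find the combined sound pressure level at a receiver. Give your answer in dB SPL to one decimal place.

Apply inverse-square spreading to bring every level to the receiver, then sum 10^(L/10).
hydraulic press: 91 − 20·log₁₀(20.6/1.8) = 91 − 21.17 = 69.83 dB SPL.
refrigeration condenser: 80 − 20·log₁₀(7.7/1.8) = 80 − 12.62 = 67.38 dB SPL.
fan: 69 − 20·log₁₀(12.2/1.8) = 69 − 16.62 = 52.38 dB SPL.
Σ 10^(L/10) = 1.525e+07 → L_total = 10·log₁₀(1.525e+07) = 71.83 dB SPL.

71.8 dB SPL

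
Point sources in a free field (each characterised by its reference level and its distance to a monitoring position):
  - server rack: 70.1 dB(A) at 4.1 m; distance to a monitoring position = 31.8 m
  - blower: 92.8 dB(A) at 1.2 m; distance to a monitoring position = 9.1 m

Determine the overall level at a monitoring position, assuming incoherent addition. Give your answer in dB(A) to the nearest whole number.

First find each source's level at the receiver (point-source: −20·log₁₀(r/r_ref)), then combine on an intensity basis.
server rack: 70.1 − 20·log₁₀(31.8/4.1) = 70.1 − 17.79 = 52.31 dB(A).
blower: 92.8 − 20·log₁₀(9.1/1.2) = 92.8 − 17.60 = 75.20 dB(A).
Σ 10^(L/10) = 3.330e+07 → L_total = 10·log₁₀(3.330e+07) = 75.23 dB(A).

75 dB(A)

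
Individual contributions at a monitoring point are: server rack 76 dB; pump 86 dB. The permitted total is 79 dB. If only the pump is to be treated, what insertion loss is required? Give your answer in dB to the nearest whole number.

Fixed contribution from the other source: Σ 10^(L/10) = 10^(76/10) = 3.981e+07 (76.00 dB).
To meet 79 dB overall, the treated pump may contribute at most 10^(79/10) − 3.981e+07 = 3.962e+07, i.e. 75.98 dB.
So the pump must be reduced from 86 to 75.98 dB: IL = 10.02 dB.

10 dB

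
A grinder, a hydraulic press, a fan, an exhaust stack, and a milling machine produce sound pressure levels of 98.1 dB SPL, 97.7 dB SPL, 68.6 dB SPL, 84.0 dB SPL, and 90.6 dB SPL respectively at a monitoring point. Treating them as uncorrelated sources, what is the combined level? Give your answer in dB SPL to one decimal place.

101.4 dB SPL

For uncorrelated sources the intensities add, so convert each level to linear form, sum, and take 10·log₁₀ of the total.
Σ 10^(L/10) = 10^(98.1/10) + 10^(97.7/10) + 10^(68.6/10) + 10^(84.0/10) + 10^(90.6/10) = 1.375e+10.
L_total = 10·log₁₀(1.375e+10) = 101.38 dB SPL.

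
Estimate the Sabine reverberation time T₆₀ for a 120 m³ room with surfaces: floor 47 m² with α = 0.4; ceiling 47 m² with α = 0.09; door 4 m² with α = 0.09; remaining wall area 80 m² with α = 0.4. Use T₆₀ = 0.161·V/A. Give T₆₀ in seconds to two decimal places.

A = Σ Sᵢαᵢ = 47·0.4 + 47·0.09 + 4·0.09 + 80·0.4 = 55.39 m².
T₆₀ = 0.161 × 120 / 55.39 = 0.349 s.

0.35 s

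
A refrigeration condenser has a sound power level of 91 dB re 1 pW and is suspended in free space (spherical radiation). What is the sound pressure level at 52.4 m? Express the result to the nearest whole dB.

Free-field spherical radiation: L_p = L_w − 10·log₁₀(4π·r²), r = 52.4 m.
4π·r² = 3.45e+04 m², 10·log₁₀ of that is 45.379 dB.
L_p = 91 − 45.379 = 45.62 dB.

46 dB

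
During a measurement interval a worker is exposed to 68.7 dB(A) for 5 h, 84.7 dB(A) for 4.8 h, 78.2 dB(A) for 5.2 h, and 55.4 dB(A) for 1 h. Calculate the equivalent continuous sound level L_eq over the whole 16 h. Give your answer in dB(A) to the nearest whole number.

81 dB(A)

L_eq = 10·log₁₀[(1/T)·Σ tᵢ·10^(Lᵢ/10)] with T = 16 h.
Σ tᵢ·10^(Lᵢ/10) = 5·10^(68.7/10) + 4.8·10^(84.7/10) + 5.2·10^(78.2/10) + 1·10^(55.4/10) = 1.798e+09.
L_eq = 10·log₁₀(1.798e+09/16) = 80.51 dB(A).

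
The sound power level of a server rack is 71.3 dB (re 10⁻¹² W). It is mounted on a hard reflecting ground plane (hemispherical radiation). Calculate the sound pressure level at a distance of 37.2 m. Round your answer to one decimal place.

L_p = L_w − 10·log₁₀(2π·r²) with r = 37.2 m.
2π·r² = 8695 m², 10·log₁₀ of that is 39.393 dB.
L_p = 71.3 − 39.393 = 31.91 dB.

31.9 dB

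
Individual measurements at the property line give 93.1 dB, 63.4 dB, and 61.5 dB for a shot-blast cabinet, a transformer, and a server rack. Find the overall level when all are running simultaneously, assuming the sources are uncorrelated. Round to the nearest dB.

Incoherent sources combine by intensity addition: L_total = 10·log₁₀(Σ 10^(L_i/10)).
Σ 10^(L/10) = 10^(93.1/10) + 10^(63.4/10) + 10^(61.5/10) = 2.045e+09.
L_total = 10·log₁₀(2.045e+09) = 93.11 dB.

93 dB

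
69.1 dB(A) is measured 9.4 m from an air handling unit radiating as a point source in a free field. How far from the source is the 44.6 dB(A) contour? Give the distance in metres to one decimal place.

157.8 m

Point-source spreading drops the level by 20·log₁₀(r₂/r₁); inverting, r₂/r₁ = 10^(ΔL/20).
r₂ = 9.4·10^((69.1−44.6)/20) = 9.4·10^(24.5/20) = 157.81 m.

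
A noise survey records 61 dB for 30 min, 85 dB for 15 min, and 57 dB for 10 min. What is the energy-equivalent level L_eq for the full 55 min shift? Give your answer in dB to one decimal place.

79.4 dB

The energy average is taken in the linear domain: L_eq = 10·log₁₀[(Σ tᵢ·10^(Lᵢ/10))/T], T = 55 min.
Σ tᵢ·10^(Lᵢ/10) = 30·10^(61/10) + 15·10^(85/10) + 10·10^(57/10) = 4.786e+09.
L_eq = 10·log₁₀(4.786e+09/55) = 79.40 dB.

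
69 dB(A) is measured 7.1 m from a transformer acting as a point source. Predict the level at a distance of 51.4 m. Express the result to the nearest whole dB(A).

52 dB(A)

Spherical spreading from a point source gives a 20·log₁₀(r₂/r₁) drop.
L₂ = 69 − 20·log₁₀(51.4/7.1) = 69 − 17.194 = 51.81 dB(A).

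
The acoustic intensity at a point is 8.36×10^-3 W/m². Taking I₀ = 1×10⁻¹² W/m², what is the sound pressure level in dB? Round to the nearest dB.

99 dB

I/I₀ = 8.36×10^-3/10⁻¹² = 8.36×10^9, and L = 10·log₁₀(I/I₀).
L = 10·(0.9222 + 9) = 99.22 dB.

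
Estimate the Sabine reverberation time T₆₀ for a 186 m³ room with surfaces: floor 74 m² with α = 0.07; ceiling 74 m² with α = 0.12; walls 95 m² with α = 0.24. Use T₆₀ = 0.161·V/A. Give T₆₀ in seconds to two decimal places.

A = Σ Sᵢαᵢ = 74·0.07 + 74·0.12 + 95·0.24 = 36.86 m².
T₆₀ = 0.161·V/A = 0.161·186/36.86 = 0.812 s.

0.81 s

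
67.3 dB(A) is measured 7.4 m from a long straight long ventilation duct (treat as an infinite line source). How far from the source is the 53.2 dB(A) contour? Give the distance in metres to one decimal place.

For a line source L₁ − L₂ = 10·log₁₀(r₂/r₁), so r₂ = r₁·10^((L₁−L₂)/10).
r₂ = 7.4·10^((67.3−53.2)/10) = 7.4·10^(14.1/10) = 190.21 m.

190.2 m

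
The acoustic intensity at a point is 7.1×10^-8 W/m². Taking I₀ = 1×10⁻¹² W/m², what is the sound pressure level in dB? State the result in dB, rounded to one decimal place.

Dividing by I₀ shifts the exponent by 12: I/I₀ = 7.1×10^4.
L = 10·(0.8513 + 4) = 48.51 dB.

48.5 dB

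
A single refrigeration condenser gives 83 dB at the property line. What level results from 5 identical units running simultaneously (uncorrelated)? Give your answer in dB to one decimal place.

90.0 dB

N identical incoherent sources raise the level by 10·log₁₀ N.
L_total = 83 + 10·log₁₀(5) = 83 + 6.990 = 89.99 dB.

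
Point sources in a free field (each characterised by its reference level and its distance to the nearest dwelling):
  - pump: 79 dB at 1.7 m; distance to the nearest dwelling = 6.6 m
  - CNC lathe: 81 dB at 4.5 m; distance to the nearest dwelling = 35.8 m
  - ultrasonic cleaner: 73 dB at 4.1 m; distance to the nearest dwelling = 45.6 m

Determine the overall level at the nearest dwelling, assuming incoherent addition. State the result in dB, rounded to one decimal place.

68.7 dB

Apply inverse-square spreading to bring every level to the receiver, then sum 10^(L/10).
pump: 79 − 20·log₁₀(6.6/1.7) = 79 − 11.78 = 67.22 dB.
CNC lathe: 81 − 20·log₁₀(35.8/4.5) = 81 − 18.01 = 62.99 dB.
ultrasonic cleaner: 73 − 20·log₁₀(45.6/4.1) = 73 − 20.92 = 52.08 dB.
Σ 10^(L/10) = 7.420e+06 → L_total = 10·log₁₀(7.420e+06) = 68.70 dB.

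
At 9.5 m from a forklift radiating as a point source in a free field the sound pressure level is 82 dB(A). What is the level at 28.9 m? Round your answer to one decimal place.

72.3 dB(A)

Point-source attenuation: ΔL = 20·log₁₀(r₂/r₁) = 20·log₁₀(28.9/9.5) = 9.663 dB.
L₂ = 82 − 20·log₁₀(28.9/9.5) = 82 − 9.663 = 72.34 dB(A).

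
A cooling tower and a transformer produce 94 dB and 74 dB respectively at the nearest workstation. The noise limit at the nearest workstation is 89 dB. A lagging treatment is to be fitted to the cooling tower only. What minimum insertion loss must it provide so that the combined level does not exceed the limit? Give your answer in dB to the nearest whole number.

5 dB

Fixed contribution from the other source: Σ 10^(L/10) = 10^(74/10) = 2.512e+07 (74.00 dB).
The limit corresponds to 10^(89/10) = 7.943e+08; subtracting the fixed part leaves 7.692e+08 for the cooling tower, i.e. 88.86 dB.
So the cooling tower must be reduced from 94 to 88.86 dB: IL = 5.14 dB.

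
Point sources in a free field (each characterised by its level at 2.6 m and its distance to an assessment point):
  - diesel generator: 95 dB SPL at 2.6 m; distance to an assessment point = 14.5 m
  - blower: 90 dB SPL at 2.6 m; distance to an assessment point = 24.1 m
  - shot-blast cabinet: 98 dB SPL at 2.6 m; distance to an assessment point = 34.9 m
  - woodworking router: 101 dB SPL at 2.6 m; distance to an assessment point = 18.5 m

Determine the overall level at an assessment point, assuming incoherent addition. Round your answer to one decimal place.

86.0 dB SPL

First find each source's level at the receiver (point-source: −20·log₁₀(r/r_ref)), then combine on an intensity basis.
diesel generator: 95 − 20·log₁₀(14.5/2.6) = 95 − 14.93 = 80.07 dB SPL.
blower: 90 − 20·log₁₀(24.1/2.6) = 90 − 19.34 = 70.66 dB SPL.
shot-blast cabinet: 98 − 20·log₁₀(34.9/2.6) = 98 − 22.56 = 75.44 dB SPL.
woodworking router: 101 − 20·log₁₀(18.5/2.6) = 101 − 17.04 = 83.96 dB SPL.
Σ 10^(L/10) = 3.970e+08 → L_total = 10·log₁₀(3.970e+08) = 85.99 dB SPL.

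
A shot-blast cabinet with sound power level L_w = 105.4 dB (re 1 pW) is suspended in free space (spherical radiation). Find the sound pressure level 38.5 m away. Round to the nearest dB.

L_p = L_w − 10·log₁₀(4π·r²) with r = 38.5 m.
4π·r² = 1.863e+04 m², 10·log₁₀ of that is 42.701 dB.
L_p = 105.4 − 42.701 = 62.70 dB.

63 dB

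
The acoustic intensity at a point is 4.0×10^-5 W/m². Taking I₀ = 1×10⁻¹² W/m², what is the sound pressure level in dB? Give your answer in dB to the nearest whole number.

76 dB

I/I₀ = 4.0×10^-5/10⁻¹² = 4.0×10^7, and L = 10·log₁₀(I/I₀).
L = 10·(0.6021 + 7) = 76.02 dB.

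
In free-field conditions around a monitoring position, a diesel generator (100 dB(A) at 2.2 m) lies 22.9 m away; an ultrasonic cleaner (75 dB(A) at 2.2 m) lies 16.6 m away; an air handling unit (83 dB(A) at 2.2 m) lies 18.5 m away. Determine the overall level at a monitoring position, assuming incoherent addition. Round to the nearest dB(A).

Apply inverse-square spreading to bring every level to the receiver, then sum 10^(L/10).
diesel generator: 100 − 20·log₁₀(22.9/2.2) = 100 − 20.35 = 79.65 dB(A).
ultrasonic cleaner: 75 − 20·log₁₀(16.6/2.2) = 75 − 17.55 = 57.45 dB(A).
air handling unit: 83 − 20·log₁₀(18.5/2.2) = 83 − 18.49 = 64.51 dB(A).
Σ 10^(L/10) = 9.567e+07 → L_total = 10·log₁₀(9.567e+07) = 79.81 dB(A).

80 dB(A)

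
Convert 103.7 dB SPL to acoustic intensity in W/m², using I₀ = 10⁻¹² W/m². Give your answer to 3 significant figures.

L = 10·log₁₀(I/I₀) ⇒ I = I₀·10^(L/10) = 10⁻¹² × 10^10.37.

0.0234 W/m²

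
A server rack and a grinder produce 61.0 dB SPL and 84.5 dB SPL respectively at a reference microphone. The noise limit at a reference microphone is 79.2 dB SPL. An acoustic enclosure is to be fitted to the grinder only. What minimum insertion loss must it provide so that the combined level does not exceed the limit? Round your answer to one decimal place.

5.4 dB

The untreated sources together contribute 10^(61.0/10) = 1.259e+06, i.e. 61.00 dB SPL.
To meet 79.2 dB SPL overall, the treated grinder may contribute at most 10^(79.2/10) − 1.259e+06 = 8.192e+07, i.e. 79.13 dB SPL.
Required insertion loss = 84.5 − 79.13 = 5.37 dB.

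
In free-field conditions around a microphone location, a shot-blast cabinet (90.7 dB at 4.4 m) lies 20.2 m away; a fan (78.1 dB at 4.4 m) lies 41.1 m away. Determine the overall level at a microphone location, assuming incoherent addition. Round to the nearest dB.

Propagate each source to the receiver with L = L_ref − 20·log₁₀(r/r_ref), then add intensities.
shot-blast cabinet: 90.7 − 20·log₁₀(20.2/4.4) = 90.7 − 13.24 = 77.46 dB.
fan: 78.1 − 20·log₁₀(41.1/4.4) = 78.1 − 19.41 = 58.69 dB.
Σ 10^(L/10) = 5.648e+07 → L_total = 10·log₁₀(5.648e+07) = 77.52 dB.

78 dB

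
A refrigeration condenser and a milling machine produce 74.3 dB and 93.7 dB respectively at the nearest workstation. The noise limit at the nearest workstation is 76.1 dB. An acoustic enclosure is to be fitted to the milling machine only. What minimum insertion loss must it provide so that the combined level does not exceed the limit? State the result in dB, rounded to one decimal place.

Fixed contribution from the other source: Σ 10^(L/10) = 10^(74.3/10) = 2.692e+07 (74.30 dB).
The limit corresponds to 10^(76.1/10) = 4.074e+07; subtracting the fixed part leaves 1.382e+07 for the milling machine, i.e. 71.41 dB.
So the milling machine must be reduced from 93.7 to 71.41 dB: IL = 22.29 dB.

22.3 dB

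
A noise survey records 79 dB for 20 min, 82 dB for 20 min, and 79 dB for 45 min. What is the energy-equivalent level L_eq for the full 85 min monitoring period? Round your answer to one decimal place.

Weight each interval's intensity by its duration and average over T = 85 min:
Σ tᵢ·10^(Lᵢ/10) = 20·10^(79/10) + 20·10^(82/10) + 45·10^(79/10) = 8.333e+09.
L_eq = 10·log₁₀(8.333e+09/85) = 79.91 dB.

79.9 dB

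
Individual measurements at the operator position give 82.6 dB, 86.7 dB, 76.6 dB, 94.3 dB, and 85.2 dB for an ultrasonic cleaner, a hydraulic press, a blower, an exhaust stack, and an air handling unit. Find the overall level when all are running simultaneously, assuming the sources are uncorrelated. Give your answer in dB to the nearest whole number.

96 dB

Incoherent sources combine by intensity addition: L_total = 10·log₁₀(Σ 10^(L_i/10)).
Σ 10^(L/10) = 10^(82.6/10) + 10^(86.7/10) + 10^(76.6/10) + 10^(94.3/10) + 10^(85.2/10) = 3.718e+09.
L_total = 10·log₁₀(3.718e+09) = 95.70 dB.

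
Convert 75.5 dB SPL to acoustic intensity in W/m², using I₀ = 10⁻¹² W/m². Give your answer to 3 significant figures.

3.55e-05 W/m²

L = 10·log₁₀(I/I₀) ⇒ I = I₀·10^(L/10) = 10⁻¹² × 10^7.55.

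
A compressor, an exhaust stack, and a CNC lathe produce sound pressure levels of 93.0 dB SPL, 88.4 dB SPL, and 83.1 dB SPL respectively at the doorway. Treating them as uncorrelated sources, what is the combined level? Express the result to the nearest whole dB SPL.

Incoherent sources combine by intensity addition: L_total = 10·log₁₀(Σ 10^(L_i/10)).
Σ 10^(L/10) = 10^(93.0/10) + 10^(88.4/10) + 10^(83.1/10) = 2.891e+09.
L_total = 10·log₁₀(2.891e+09) = 94.61 dB SPL.

95 dB SPL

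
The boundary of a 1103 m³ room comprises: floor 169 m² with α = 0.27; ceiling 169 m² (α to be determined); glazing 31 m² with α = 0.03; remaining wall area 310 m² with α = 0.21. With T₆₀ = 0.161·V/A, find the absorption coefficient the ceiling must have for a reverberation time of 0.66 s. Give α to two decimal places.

0.93

Required total absorption A = 0.161·1103/0.66 = 269.07 m².
Absorption from the other surfaces = 169·0.27 + 31·0.03 + 310·0.21 = 111.66 m², so the ceiling must supply 157.41 m² over 169 m².
α = 157.41/169 = 0.931.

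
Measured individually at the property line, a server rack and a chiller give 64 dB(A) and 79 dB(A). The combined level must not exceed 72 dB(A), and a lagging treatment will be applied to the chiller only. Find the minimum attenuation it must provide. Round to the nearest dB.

8 dB

Fixed contribution from the other source: Σ 10^(L/10) = 10^(64/10) = 2.512e+06 (64.00 dB(A)).
To meet 72 dB(A) overall, the treated chiller may contribute at most 10^(72/10) − 2.512e+06 = 1.334e+07, i.e. 71.25 dB(A).
So the chiller must be reduced from 79 to 71.25 dB(A): IL = 7.75 dB.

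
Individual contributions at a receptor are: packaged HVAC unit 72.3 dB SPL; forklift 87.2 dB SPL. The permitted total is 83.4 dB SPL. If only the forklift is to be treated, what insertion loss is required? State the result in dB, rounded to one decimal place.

Fixed contribution from the other source: Σ 10^(L/10) = 10^(72.3/10) = 1.698e+07 (72.30 dB SPL).
The limit corresponds to 10^(83.4/10) = 2.188e+08; subtracting the fixed part leaves 2.018e+08 for the forklift, i.e. 83.05 dB SPL.
Required insertion loss = 87.2 − 83.05 = 4.15 dB.

4.2 dB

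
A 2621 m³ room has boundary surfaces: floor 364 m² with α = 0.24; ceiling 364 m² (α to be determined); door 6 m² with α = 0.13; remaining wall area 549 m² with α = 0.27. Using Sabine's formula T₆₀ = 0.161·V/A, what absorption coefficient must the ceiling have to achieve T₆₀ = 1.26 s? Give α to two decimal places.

0.27

From T₆₀ = 0.161·V/A, the target T₆₀ = 1.26 s needs A = 0.161·2621/1.26 = 334.91 m².
Absorption from the other surfaces = 364·0.24 + 6·0.13 + 549·0.27 = 236.37 m², so the ceiling must supply 98.54 m² over 364 m².
α = 98.54/364 = 0.271.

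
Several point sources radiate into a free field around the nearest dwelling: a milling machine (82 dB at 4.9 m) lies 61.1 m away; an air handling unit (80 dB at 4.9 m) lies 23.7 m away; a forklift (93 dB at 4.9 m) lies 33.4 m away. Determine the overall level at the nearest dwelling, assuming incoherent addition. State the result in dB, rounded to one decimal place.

76.8 dB

Propagate each source to the receiver with L = L_ref − 20·log₁₀(r/r_ref), then add intensities.
milling machine: 82 − 20·log₁₀(61.1/4.9) = 82 − 21.92 = 60.08 dB.
air handling unit: 80 − 20·log₁₀(23.7/4.9) = 80 − 13.69 = 66.31 dB.
forklift: 93 − 20·log₁₀(33.4/4.9) = 93 − 16.67 = 76.33 dB.
Σ 10^(L/10) = 4.824e+07 → L_total = 10·log₁₀(4.824e+07) = 76.83 dB.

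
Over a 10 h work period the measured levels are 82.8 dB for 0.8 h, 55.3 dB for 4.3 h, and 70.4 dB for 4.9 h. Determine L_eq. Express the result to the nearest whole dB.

The energy average is taken in the linear domain: L_eq = 10·log₁₀[(Σ tᵢ·10^(Lᵢ/10))/T], T = 10 h.
Σ tᵢ·10^(Lᵢ/10) = 0.8·10^(82.8/10) + 4.3·10^(55.3/10) + 4.9·10^(70.4/10) = 2.076e+08.
L_eq = 10·log₁₀(2.076e+08/10) = 73.17 dB.

73 dB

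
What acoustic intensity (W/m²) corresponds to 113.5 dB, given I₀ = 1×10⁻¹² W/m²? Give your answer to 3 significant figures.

0.224 W/m²

I = I₀·10^(L/10) = 10⁻¹² × 10^(113.5/10) = 10^(-0.650).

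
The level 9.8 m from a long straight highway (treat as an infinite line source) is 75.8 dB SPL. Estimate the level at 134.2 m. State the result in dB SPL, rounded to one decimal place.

64.4 dB SPL

Line-source attenuation: ΔL = 10·log₁₀(r₂/r₁) = 10·log₁₀(134.2/9.8) = 11.365 dB.
L₂ = 75.8 − 10·log₁₀(134.2/9.8) = 75.8 − 11.365 = 64.43 dB SPL.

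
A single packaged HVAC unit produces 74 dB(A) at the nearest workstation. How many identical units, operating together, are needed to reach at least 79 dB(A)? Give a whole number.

4

The shortfall is 79 − 74 = 5.0 dB, and N units add 10·log₁₀ N, so need 10·log₁₀ N ≥ 5.0.
N ≥ 10^(5.0/10) = 3.162, so N = 4.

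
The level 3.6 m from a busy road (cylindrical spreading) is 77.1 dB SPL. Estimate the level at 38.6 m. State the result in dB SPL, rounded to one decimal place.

66.8 dB SPL

Line-source attenuation: ΔL = 10·log₁₀(r₂/r₁) = 10·log₁₀(38.6/3.6) = 10.303 dB.
L₂ = 77.1 − 10·log₁₀(38.6/3.6) = 77.1 − 10.303 = 66.80 dB SPL.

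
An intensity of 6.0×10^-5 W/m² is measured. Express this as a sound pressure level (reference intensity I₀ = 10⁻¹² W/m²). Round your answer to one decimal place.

I/I₀ = 6.0×10^-5/10⁻¹² = 6.0×10^7, and L = 10·log₁₀(I/I₀).
L = 10·(0.7782 + 7) = 77.78 dB.

77.8 dB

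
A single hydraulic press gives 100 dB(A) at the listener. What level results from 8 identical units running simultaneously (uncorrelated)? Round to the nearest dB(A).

With 8 equal, uncorrelated contributions the intensity is 8× that of one unit, giving a rise of 10·log₁₀ 8.
L_total = 100 + 10·log₁₀(8) = 100 + 9.031 = 109.03 dB(A).

109 dB(A)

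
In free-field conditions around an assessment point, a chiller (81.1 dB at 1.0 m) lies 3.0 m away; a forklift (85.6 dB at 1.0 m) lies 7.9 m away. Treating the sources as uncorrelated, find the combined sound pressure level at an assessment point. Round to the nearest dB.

Apply inverse-square spreading to bring every level to the receiver, then sum 10^(L/10).
chiller: 81.1 − 20·log₁₀(3.0/1.0) = 81.1 − 9.54 = 71.56 dB.
forklift: 85.6 − 20·log₁₀(7.9/1.0) = 85.6 − 17.95 = 67.65 dB.
Σ 10^(L/10) = 2.013e+07 → L_total = 10·log₁₀(2.013e+07) = 73.04 dB.

73 dB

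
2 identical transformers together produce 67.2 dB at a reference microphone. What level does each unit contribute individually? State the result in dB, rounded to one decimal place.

For N identical incoherent sources L_total = L₁ + 10·log₁₀ N, so L₁ = 67.2 − 10·log₁₀(2) = 67.2 − 3.010.

64.2 dB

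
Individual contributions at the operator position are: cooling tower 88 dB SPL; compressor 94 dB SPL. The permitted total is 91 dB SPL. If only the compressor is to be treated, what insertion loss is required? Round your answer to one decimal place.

Fixed contribution from the other source: Σ 10^(L/10) = 10^(88/10) = 6.310e+08 (88.00 dB SPL).
The limit corresponds to 10^(91/10) = 1.259e+09; subtracting the fixed part leaves 6.280e+08 for the compressor, i.e. 87.98 dB SPL.
Required insertion loss = 94 − 87.98 = 6.02 dB.

6.0 dB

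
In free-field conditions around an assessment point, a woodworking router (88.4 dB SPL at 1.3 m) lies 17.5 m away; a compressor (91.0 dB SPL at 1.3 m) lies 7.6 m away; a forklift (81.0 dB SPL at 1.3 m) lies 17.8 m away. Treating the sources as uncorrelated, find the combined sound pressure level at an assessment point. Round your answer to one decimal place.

76.2 dB SPL

Apply inverse-square spreading to bring every level to the receiver, then sum 10^(L/10).
woodworking router: 88.4 − 20·log₁₀(17.5/1.3) = 88.4 − 22.58 = 65.82 dB SPL.
compressor: 91.0 − 20·log₁₀(7.6/1.3) = 91.0 − 15.34 = 75.66 dB SPL.
forklift: 81.0 − 20·log₁₀(17.8/1.3) = 81.0 − 22.73 = 58.27 dB SPL.
Σ 10^(L/10) = 4.132e+07 → L_total = 10·log₁₀(4.132e+07) = 76.16 dB SPL.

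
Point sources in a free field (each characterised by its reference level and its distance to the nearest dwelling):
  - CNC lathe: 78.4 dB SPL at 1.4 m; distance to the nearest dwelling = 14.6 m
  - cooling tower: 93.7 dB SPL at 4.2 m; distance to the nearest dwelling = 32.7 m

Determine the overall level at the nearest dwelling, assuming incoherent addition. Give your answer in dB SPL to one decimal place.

75.9 dB SPL

First find each source's level at the receiver (point-source: −20·log₁₀(r/r_ref)), then combine on an intensity basis.
CNC lathe: 78.4 − 20·log₁₀(14.6/1.4) = 78.4 − 20.36 = 58.04 dB SPL.
cooling tower: 93.7 − 20·log₁₀(32.7/4.2) = 93.7 − 17.83 = 75.87 dB SPL.
Σ 10^(L/10) = 3.931e+07 → L_total = 10·log₁₀(3.931e+07) = 75.94 dB SPL.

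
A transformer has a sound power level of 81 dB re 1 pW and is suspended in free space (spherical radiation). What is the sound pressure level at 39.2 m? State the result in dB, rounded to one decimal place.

L_p = L_w − 10·log₁₀(4π·r²) with r = 39.2 m.
4π·r² = 1.931e+04 m², 10·log₁₀ of that is 42.858 dB.
L_p = 81 − 42.858 = 38.14 dB.

38.1 dB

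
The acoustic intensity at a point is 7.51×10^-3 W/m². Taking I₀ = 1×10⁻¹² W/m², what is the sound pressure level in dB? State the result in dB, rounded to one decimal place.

98.8 dB

Dividing by I₀ shifts the exponent by 12: I/I₀ = 7.51×10^9.
L = 10·(0.8756 + 9) = 98.76 dB.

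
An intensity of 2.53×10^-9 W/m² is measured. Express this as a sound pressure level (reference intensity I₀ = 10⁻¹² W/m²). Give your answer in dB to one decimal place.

34.0 dB

I/I₀ = 2.53×10^-9/10⁻¹² = 2.53×10^3, and L = 10·log₁₀(I/I₀).
L = 10·(0.4031 + 3) = 34.03 dB.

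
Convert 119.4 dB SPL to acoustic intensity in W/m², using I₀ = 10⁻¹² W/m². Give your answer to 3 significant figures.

I/I₀ = 10^(119.4/10) = 8.71e+11, so I = 8.71e+11 × 10⁻¹² W/m².

0.871 W/m²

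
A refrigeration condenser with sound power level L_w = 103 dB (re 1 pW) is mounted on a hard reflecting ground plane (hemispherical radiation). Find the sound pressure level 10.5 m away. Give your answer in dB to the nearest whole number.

75 dB

Free-field hemispherical radiation: L_p = L_w − 10·log₁₀(2π·r²), r = 10.5 m.
2π·r² = 692.7 m², 10·log₁₀ of that is 28.406 dB.
L_p = 103 − 28.406 = 74.59 dB.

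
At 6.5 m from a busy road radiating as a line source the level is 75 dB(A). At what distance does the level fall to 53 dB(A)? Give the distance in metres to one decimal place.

1030.2 m

The 22.0 dB drop corresponds to a distance ratio of 10^(22.0/10) for a line source.
r₂ = 6.5·10^((75−53)/10) = 6.5·10^(22.0/10) = 1030.18 m.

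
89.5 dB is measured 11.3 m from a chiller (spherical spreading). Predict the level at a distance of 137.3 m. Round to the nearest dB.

Point-source attenuation: ΔL = 20·log₁₀(r₂/r₁) = 20·log₁₀(137.3/11.3) = 21.692 dB.
L₂ = 89.5 − 20·log₁₀(137.3/11.3) = 89.5 − 21.692 = 67.81 dB.

68 dB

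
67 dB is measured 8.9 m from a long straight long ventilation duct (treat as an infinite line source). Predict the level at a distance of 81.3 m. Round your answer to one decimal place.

57.4 dB

Line-source attenuation: ΔL = 10·log₁₀(r₂/r₁) = 10·log₁₀(81.3/8.9) = 9.607 dB.
L₂ = 67 − 10·log₁₀(81.3/8.9) = 67 − 9.607 = 57.39 dB.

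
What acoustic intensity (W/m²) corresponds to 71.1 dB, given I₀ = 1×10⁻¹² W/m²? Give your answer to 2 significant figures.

1.3e-05 W/m²

L = 10·log₁₀(I/I₀) ⇒ I = I₀·10^(L/10) = 10⁻¹² × 10^7.11.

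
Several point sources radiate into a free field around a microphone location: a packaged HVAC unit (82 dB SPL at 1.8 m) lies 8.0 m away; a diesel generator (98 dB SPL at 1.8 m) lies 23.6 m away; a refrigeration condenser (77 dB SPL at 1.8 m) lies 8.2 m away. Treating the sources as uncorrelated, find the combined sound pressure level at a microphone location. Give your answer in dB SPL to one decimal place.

First find each source's level at the receiver (point-source: −20·log₁₀(r/r_ref)), then combine on an intensity basis.
packaged HVAC unit: 82 − 20·log₁₀(8.0/1.8) = 82 − 12.96 = 69.04 dB SPL.
diesel generator: 98 − 20·log₁₀(23.6/1.8) = 98 − 22.35 = 75.65 dB SPL.
refrigeration condenser: 77 − 20·log₁₀(8.2/1.8) = 77 − 13.17 = 63.83 dB SPL.
Σ 10^(L/10) = 4.714e+07 → L_total = 10·log₁₀(4.714e+07) = 76.73 dB SPL.

76.7 dB SPL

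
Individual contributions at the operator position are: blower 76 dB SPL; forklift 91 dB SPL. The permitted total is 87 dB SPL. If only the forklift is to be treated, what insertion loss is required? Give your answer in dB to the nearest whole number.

4 dB

Fixed contribution from the other source: Σ 10^(L/10) = 10^(76/10) = 3.981e+07 (76.00 dB SPL).
The limit corresponds to 10^(87/10) = 5.012e+08; subtracting the fixed part leaves 4.614e+08 for the forklift, i.e. 86.64 dB SPL.
So the forklift must be reduced from 91 to 86.64 dB SPL: IL = 4.36 dB.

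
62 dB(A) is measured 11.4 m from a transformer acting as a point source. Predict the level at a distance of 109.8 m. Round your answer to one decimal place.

42.3 dB(A)

Point-source attenuation: ΔL = 20·log₁₀(r₂/r₁) = 20·log₁₀(109.8/11.4) = 19.674 dB.
L₂ = 62 − 20·log₁₀(109.8/11.4) = 62 − 19.674 = 42.33 dB(A).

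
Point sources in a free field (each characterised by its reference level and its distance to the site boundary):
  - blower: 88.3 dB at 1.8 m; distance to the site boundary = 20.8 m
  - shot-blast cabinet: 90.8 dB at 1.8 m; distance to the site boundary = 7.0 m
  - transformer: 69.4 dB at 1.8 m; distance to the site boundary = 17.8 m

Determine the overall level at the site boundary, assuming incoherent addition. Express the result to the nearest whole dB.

79 dB

Propagate each source to the receiver with L = L_ref − 20·log₁₀(r/r_ref), then add intensities.
blower: 88.3 − 20·log₁₀(20.8/1.8) = 88.3 − 21.26 = 67.04 dB.
shot-blast cabinet: 90.8 − 20·log₁₀(7.0/1.8) = 90.8 − 11.80 = 79.00 dB.
transformer: 69.4 − 20·log₁₀(17.8/1.8) = 69.4 − 19.90 = 49.50 dB.
Σ 10^(L/10) = 8.465e+07 → L_total = 10·log₁₀(8.465e+07) = 79.28 dB.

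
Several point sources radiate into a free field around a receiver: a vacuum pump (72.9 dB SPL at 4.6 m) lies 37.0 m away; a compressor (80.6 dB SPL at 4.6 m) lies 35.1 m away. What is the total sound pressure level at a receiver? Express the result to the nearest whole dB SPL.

First find each source's level at the receiver (point-source: −20·log₁₀(r/r_ref)), then combine on an intensity basis.
vacuum pump: 72.9 − 20·log₁₀(37.0/4.6) = 72.9 − 18.11 = 54.79 dB SPL.
compressor: 80.6 − 20·log₁₀(35.1/4.6) = 80.6 − 17.65 = 62.95 dB SPL.
Σ 10^(L/10) = 2.273e+06 → L_total = 10·log₁₀(2.273e+06) = 63.57 dB SPL.

64 dB SPL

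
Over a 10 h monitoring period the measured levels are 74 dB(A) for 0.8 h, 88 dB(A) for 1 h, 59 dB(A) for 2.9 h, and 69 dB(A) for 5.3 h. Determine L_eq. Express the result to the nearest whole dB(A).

The energy average is taken in the linear domain: L_eq = 10·log₁₀[(Σ tᵢ·10^(Lᵢ/10))/T], T = 10 h.
Σ tᵢ·10^(Lᵢ/10) = 0.8·10^(74/10) + 1·10^(88/10) + 2.9·10^(59/10) + 5.3·10^(69/10) = 6.955e+08.
L_eq = 10·log₁₀(6.955e+08/10) = 78.42 dB(A).

78 dB(A)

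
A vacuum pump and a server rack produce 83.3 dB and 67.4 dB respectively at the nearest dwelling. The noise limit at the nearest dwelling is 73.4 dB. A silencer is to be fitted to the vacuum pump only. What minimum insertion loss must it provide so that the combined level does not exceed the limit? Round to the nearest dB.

11 dB

Fixed contribution from the other source: Σ 10^(L/10) = 10^(67.4/10) = 5.495e+06 (67.40 dB).
The limit corresponds to 10^(73.4/10) = 2.188e+07; subtracting the fixed part leaves 1.638e+07 for the vacuum pump, i.e. 72.14 dB.
Required insertion loss = 83.3 − 72.14 = 11.16 dB.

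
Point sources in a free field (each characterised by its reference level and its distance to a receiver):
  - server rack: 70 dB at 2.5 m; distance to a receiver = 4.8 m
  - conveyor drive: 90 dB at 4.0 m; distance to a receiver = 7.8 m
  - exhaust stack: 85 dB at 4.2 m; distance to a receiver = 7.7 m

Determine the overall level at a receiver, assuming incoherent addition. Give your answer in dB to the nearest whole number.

First find each source's level at the receiver (point-source: −20·log₁₀(r/r_ref)), then combine on an intensity basis.
server rack: 70 − 20·log₁₀(4.8/2.5) = 70 − 5.67 = 64.33 dB.
conveyor drive: 90 − 20·log₁₀(7.8/4.0) = 90 − 5.80 = 84.20 dB.
exhaust stack: 85 − 20·log₁₀(7.7/4.2) = 85 − 5.26 = 79.74 dB.
Σ 10^(L/10) = 3.598e+08 → L_total = 10·log₁₀(3.598e+08) = 85.56 dB.

86 dB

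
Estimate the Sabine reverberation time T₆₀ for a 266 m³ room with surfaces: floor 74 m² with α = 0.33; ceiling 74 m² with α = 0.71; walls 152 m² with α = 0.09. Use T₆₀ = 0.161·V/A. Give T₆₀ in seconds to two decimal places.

Summing Sᵢαᵢ: 74·0.33 + 74·0.71 + 152·0.09 = 90.64 m².
T₆₀ = 0.161 × 266 / 90.64 = 0.472 s.

0.47 s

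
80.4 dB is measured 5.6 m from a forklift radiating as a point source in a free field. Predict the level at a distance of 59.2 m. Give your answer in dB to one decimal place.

Point-source attenuation: ΔL = 20·log₁₀(r₂/r₁) = 20·log₁₀(59.2/5.6) = 20.483 dB.
L₂ = 80.4 − 20·log₁₀(59.2/5.6) = 80.4 − 20.483 = 59.92 dB.

59.9 dB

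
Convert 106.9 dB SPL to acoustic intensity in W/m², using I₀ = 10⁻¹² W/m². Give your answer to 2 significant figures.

0.049 W/m²

I/I₀ = 10^(106.9/10) = 4.898e+10, so I = 4.898e+10 × 10⁻¹² W/m².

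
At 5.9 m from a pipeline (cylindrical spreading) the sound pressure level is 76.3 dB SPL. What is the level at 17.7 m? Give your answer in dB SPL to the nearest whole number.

72 dB SPL

For a line source, L₂ = L₁ − 10·log₁₀(r₂/r₁).
L₂ = 76.3 − 10·log₁₀(17.7/5.9) = 76.3 − 4.771 = 71.53 dB SPL.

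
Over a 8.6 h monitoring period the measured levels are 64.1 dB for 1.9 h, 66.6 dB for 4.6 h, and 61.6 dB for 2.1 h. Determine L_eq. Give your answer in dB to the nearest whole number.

65 dB

Weight each interval's intensity by its duration and average over T = 8.6 h:
Σ tᵢ·10^(Lᵢ/10) = 1.9·10^(64.1/10) + 4.6·10^(66.6/10) + 2.1·10^(61.6/10) = 2.895e+07.
L_eq = 10·log₁₀(2.895e+07/8.6) = 65.27 dB.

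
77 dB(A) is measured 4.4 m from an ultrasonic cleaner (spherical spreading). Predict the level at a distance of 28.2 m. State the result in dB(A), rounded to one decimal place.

For a point source, L₂ = L₁ − 20·log₁₀(r₂/r₁).
L₂ = 77 − 20·log₁₀(28.2/4.4) = 77 − 16.136 = 60.86 dB(A).

60.9 dB(A)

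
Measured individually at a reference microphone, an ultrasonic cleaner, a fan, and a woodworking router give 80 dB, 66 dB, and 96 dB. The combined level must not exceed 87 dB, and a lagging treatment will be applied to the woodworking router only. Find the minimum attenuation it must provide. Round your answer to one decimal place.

The untreated sources together contribute 10^(80/10) + 10^(66/10) = 1.040e+08, i.e. 80.17 dB.
The limit corresponds to 10^(87/10) = 5.012e+08; subtracting the fixed part leaves 3.972e+08 for the woodworking router, i.e. 85.99 dB.
Required insertion loss = 96 − 85.99 = 10.01 dB.

10.0 dB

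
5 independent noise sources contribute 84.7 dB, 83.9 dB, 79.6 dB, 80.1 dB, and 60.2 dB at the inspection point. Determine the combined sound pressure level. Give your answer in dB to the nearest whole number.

Incoherent sources combine by intensity addition: L_total = 10·log₁₀(Σ 10^(L_i/10)).
Σ 10^(L/10) = 10^(84.7/10) + 10^(83.9/10) + 10^(79.6/10) + 10^(80.1/10) + 10^(60.2/10) = 7.352e+08.
L_total = 10·log₁₀(7.352e+08) = 88.66 dB.

89 dB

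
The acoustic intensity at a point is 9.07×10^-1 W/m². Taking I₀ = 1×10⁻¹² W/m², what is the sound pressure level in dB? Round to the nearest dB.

I/I₀ = 9.07×10^-1/10⁻¹² = 9.07×10^11, and L = 10·log₁₀(I/I₀).
L = 10·(0.9576 + 11) = 119.58 dB.

120 dB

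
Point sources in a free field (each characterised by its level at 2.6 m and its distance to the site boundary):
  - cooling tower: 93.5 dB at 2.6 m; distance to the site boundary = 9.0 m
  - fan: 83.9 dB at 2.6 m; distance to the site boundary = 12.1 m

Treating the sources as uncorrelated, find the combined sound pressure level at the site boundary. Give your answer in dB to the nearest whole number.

83 dB

First find each source's level at the receiver (point-source: −20·log₁₀(r/r_ref)), then combine on an intensity basis.
cooling tower: 93.5 − 20·log₁₀(9.0/2.6) = 93.5 − 10.79 = 82.71 dB.
fan: 83.9 − 20·log₁₀(12.1/2.6) = 83.9 − 13.36 = 70.54 dB.
Σ 10^(L/10) = 1.982e+08 → L_total = 10·log₁₀(1.982e+08) = 82.97 dB.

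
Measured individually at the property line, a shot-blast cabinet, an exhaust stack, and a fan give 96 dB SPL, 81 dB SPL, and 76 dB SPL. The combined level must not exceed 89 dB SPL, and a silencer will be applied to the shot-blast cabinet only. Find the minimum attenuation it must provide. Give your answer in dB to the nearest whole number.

8 dB

The untreated sources together contribute 10^(81/10) + 10^(76/10) = 1.657e+08, i.e. 82.19 dB SPL.
To meet 89 dB SPL overall, the treated shot-blast cabinet may contribute at most 10^(89/10) − 1.657e+08 = 6.286e+08, i.e. 87.98 dB SPL.
So the shot-blast cabinet must be reduced from 96 to 87.98 dB SPL: IL = 8.02 dB.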